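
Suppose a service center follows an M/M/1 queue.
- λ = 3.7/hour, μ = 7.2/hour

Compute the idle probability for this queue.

ρ = λ/μ = 3.7/7.2 = 0.5139
P(0) = 1 - ρ = 1 - 0.5139 = 0.4861
The server is idle 48.61% of the time.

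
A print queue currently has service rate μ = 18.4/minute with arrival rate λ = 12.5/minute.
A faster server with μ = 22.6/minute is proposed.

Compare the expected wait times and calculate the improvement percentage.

System 1: ρ₁ = 12.5/18.4 = 0.6793, W₁ = 1/(18.4-12.5) = 0.16949
System 2: ρ₂ = 12.5/22.6 = 0.5531, W₂ = 1/(22.6-12.5) = 0.099010
Improvement: (W₁-W₂)/W₁ = (0.16949-0.099010)/0.16949 = 41.58%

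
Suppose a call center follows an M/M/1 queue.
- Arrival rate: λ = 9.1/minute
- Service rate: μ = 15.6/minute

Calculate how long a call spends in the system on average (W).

First, compute utilization: ρ = λ/μ = 9.1/15.6 = 0.5833
For M/M/1: W = 1/(μ-λ)
W = 1/(15.6-9.1) = 1/6.50
W = 0.1538 minutes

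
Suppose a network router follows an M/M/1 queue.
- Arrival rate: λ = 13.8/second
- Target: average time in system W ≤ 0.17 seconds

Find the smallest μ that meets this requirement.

For M/M/1: W = 1/(μ-λ)
Need W ≤ 0.17, so 1/(μ-λ) ≤ 0.17
μ - λ ≥ 1/0.17 = 5.8824
μ ≥ 13.8 + 5.8824 = 19.6824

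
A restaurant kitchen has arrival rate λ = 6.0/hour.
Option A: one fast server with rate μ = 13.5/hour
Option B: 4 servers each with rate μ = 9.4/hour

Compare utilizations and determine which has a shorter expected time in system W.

Option A: single server μ = 13.5 (M/M/1)
  ρ_A = 6.0/13.5 = 0.4444
  W_A = 1/(μ-λ) = 1/(13.5-6.0) = 1/7.50 = 0.1333

Option B: 4 servers μ = 9.4 (M/M/4)
  ρ_B = λ/(cμ) = 6.0/(4×9.4) = 0.1596
  Offered load a = λ/μ = cρ = 6.0/9.4 = 0.6383
  P₀ = [ Σₙ₌₀^3 aⁿ/n! + a^4/(4!(1-ρ)) ]⁻¹
  Σ = a^0/0! + a^1/1! + a^2/2! + a^3/3! = 1.0000 + 0.63830 + 0.20371 + 0.043343 = 1.8854
  a^4/(4!(1-ρ)) = 0.1660/(24 × 0.8404) = 0.008230
  P₀ = 1/(1.8854 + 0.008230) = 0.5281
  Lq = P₀·a^4·ρ / (4!(1-ρ)²) = 0.52810 × 0.16599 × 0.15957 / (24 × 0.70632) = 0.0008252
  Wq_B = Lq/λ = 0.0008252/6.0 = 0.0001375
  W_B = Wq_B + 1/μ = 0.0001375 + 0.1064 = 0.1065

Since W_B = 0.1065 < W_A = 0.1333, Option B (multiple servers) has the shorter time in system.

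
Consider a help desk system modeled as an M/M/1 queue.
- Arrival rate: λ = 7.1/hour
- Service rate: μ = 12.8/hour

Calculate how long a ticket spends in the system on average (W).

First, compute utilization: ρ = λ/μ = 7.1/12.8 = 0.5547
For M/M/1: W = 1/(μ-λ)
W = 1/(12.8-7.1) = 1/5.70
W = 0.1754 hours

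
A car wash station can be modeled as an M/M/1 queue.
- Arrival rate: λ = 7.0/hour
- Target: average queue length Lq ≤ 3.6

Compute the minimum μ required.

For M/M/1: Lq = λ²/(μ(μ-λ))
Need Lq ≤ 3.6, i.e. μ(μ-λ) ≥ λ²/3.6
μ² - 7.0μ - 49.00/3.6 ≥ 0  →  μ² - 7.0μ - 13.6111 ≥ 0
Quadratic formula (positive root): μ = [λ + √(λ² + 4×13.6111)]/2
Discriminant: 49.00 + 4×13.6111 = 103.4444, √103.4444 = 10.1708
μ ≥ (7.0 + 10.1708)/2 = 8.5854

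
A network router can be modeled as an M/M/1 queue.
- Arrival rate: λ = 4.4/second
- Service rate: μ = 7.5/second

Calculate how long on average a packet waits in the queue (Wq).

First, compute utilization: ρ = λ/μ = 4.4/7.5 = 0.5867
For M/M/1: Wq = λ/(μ(μ-λ))
Wq = 4.4/(7.5 × (7.5-4.4))
Wq = 4.4/(7.5 × 3.10)
Wq = 0.1892 seconds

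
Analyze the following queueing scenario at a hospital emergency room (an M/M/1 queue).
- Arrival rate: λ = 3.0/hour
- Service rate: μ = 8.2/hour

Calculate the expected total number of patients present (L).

ρ = λ/μ = 3.0/8.2 = 0.3659
For M/M/1: L = λ/(μ-λ)
L = 3.0/(8.2-3.0) = 3.0/5.20
L = 0.5769 patients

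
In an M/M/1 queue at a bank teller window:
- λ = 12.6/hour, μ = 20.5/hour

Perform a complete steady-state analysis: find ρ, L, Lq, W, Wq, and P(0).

Step 1: ρ = λ/μ = 12.6/20.5 = 0.6146
Step 2: L = λ/(μ-λ) = 12.6/7.90 = 1.5949
Step 3: Lq = λ²/(μ(μ-λ)) = 158.76/(20.5×7.90) = 0.9803
Step 4: W = 1/(μ-λ) = 1/7.90 = 0.12658
Step 5: Wq = λ/(μ(μ-λ)) = 12.6/(20.5×7.90) = 0.07780
Step 6: P(0) = 1-ρ = 0.3854
Verify: L = λW = 12.6×0.12658 = 1.5949 ✔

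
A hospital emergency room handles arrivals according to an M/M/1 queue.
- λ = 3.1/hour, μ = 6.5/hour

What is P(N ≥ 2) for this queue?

ρ = λ/μ = 3.1/6.5 = 0.47692
P(N ≥ n) = ρⁿ
P(N ≥ 2) = 0.47692^2
P(N ≥ 2) = 0.2275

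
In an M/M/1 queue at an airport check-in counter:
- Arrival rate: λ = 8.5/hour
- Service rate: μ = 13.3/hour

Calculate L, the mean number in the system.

ρ = λ/μ = 8.5/13.3 = 0.6391
For M/M/1: L = λ/(μ-λ)
L = 8.5/(13.3-8.5) = 8.5/4.80
L = 1.7708 passengers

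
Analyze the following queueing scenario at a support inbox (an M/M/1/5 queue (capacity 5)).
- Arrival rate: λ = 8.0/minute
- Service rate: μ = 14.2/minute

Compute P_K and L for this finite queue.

ρ = λ/μ = 8.0/14.2 = 0.56338
P₀ = (1-ρ)/(1-ρ^(K+1)) = (1-0.56338)/(1-0.56338^6) = 0.4366/0.9680 = 0.4510
P_K = P₀×ρ^K = 0.4510 × 0.56338^5 = 0.4510 × 0.05676 = 0.02560
Blocking probability P_5 = 0.02560 (2.56%)
L = ρ[1 - (K+1)ρ^K + Kρ^(K+1)] / [(1-ρ)(1-ρ^(K+1))]
L = 0.56338 × (1 - 6×0.05676 + 5×0.03197) / ((1 - 0.56338) × (1 - 0.03197)) = 1.0921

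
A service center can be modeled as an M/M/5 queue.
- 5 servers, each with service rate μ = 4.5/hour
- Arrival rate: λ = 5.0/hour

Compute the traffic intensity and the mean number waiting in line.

Traffic intensity: ρ = λ/(cμ) = 5.0/(5×4.5) = 0.2222
Since ρ = 0.2222 < 1, system is stable.
Offered load a = λ/μ = cρ = 5.0/4.5 = 1.1111
P₀ = [ Σₙ₌₀^4 aⁿ/n! + a^5/(5!(1-ρ)) ]⁻¹
Σ = a^0/0! + a^1/1! + a^2/2! + a^3/3! + a^4/4! = 1.0000 + 1.1111 + 0.6173 + 0.2286 + 0.06351 = 3.0205
a^5/(5!(1-ρ)) = 1.6935/(120 × 0.7778) = 0.01814
P₀ = 1/(3.0205 + 0.01814) = 0.3291
Lq = P₀·a^5·ρ / (5!(1-ρ)²) = 0.3291 × 1.6935 × 0.2222 / (120 × 0.6049) = 0.001706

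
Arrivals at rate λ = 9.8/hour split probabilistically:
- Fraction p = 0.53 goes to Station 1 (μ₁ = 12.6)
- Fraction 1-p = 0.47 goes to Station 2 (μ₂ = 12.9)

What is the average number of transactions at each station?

Effective rates: λ₁ = 9.8×0.53 = 5.194, λ₂ = 9.8×0.47 = 4.606
Station 1: ρ₁ = 5.194/12.6 = 0.4122, L₁ = ρ₁/(1-ρ₁) = 0.4122/(1-0.4122) = 0.7013
Station 2: ρ₂ = 4.606/12.9 = 0.35705, L₂ = ρ₂/(1-ρ₂) = 0.35705/(1-0.35705) = 0.5553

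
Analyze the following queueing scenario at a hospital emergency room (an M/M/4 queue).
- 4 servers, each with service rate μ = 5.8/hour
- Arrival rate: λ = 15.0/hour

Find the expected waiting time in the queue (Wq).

Traffic intensity: ρ = λ/(cμ) = 15.0/(4×5.8) = 0.6466
Since ρ = 0.6466 < 1, system is stable.
Offered load a = λ/μ = cρ = 15.0/5.8 = 2.5862
P₀ = [ Σₙ₌₀^3 aⁿ/n! + a^4/(4!(1-ρ)) ]⁻¹
Σ = a^0/0! + a^1/1! + a^2/2! + a^3/3! = 1.0000 + 2.5862 + 3.3442 + 2.8830 = 9.8134
a^4/(4!(1-ρ)) = 44.7356/(24 × 0.35345) = 5.2737
P₀ = 1/(9.8134 + 5.2737) = 0.06628
Lq = P₀·a^4·ρ / (4!(1-ρ)²) = 0.066282 × 44.7356 × 0.64655 / (24 × 0.12493) = 0.6394
Wq = Lq/λ = 0.6394/15.0 = 0.04263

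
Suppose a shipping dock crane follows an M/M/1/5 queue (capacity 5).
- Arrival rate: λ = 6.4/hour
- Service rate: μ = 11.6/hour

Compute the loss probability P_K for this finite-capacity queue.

ρ = λ/μ = 6.4/11.6 = 0.5517
P₀ = (1-ρ)/(1-ρ^(K+1)) = (1-0.5517)/(1-0.5517^6) = 0.4483/0.9718 = 0.4613
P_K = P₀×ρ^K = 0.4613 × 0.5517^5 = 0.4613 × 0.05111 = 0.02358
Blocking probability = 2.36%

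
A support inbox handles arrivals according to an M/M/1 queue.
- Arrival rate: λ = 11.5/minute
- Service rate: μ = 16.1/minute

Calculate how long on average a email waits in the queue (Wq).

First, compute utilization: ρ = λ/μ = 11.5/16.1 = 0.7143
For M/M/1: Wq = λ/(μ(μ-λ))
Wq = 11.5/(16.1 × (16.1-11.5))
Wq = 11.5/(16.1 × 4.60)
Wq = 0.1553 minutes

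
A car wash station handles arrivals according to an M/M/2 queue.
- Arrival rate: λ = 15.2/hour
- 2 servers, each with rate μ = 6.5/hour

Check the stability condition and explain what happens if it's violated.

Stability requires ρ = λ/(cμ) < 1
ρ = 15.2/(2 × 6.5) = 15.2/13.00 = 1.1692
Since 1.1692 ≥ 1, the system is UNSTABLE.
Need c > λ/μ = 15.2/6.5 = 2.34.
Minimum servers needed: c = 3.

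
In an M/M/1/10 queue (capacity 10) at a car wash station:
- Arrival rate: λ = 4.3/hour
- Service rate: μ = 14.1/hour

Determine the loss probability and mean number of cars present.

ρ = λ/μ = 4.3/14.1 = 0.304965
P₀ = (1-ρ)/(1-ρ^(K+1)) = (1-0.304965)/(1-0.304965^11) = 0.6950/1.0000 = 0.6950
P_K = P₀×ρ^K = 0.6950 × 0.304965^10 = 0.6950 × 0.000006958 = 0.000004836
Blocking probability P_10 = 0.000004836 (0.0004836%)
L = ρ[1 - (K+1)ρ^K + Kρ^(K+1)] / [(1-ρ)(1-ρ^(K+1))]
L = 0.304965 × (1 - 11×0.000006958 + 10×0.000002122) / ((1 - 0.304965) × (1 - 0.000002122)) = 0.4388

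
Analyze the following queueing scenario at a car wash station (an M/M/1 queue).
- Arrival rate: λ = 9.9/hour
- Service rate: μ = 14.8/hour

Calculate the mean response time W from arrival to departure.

First, compute utilization: ρ = λ/μ = 9.9/14.8 = 0.6689
For M/M/1: W = 1/(μ-λ)
W = 1/(14.8-9.9) = 1/4.90
W = 0.2041 hours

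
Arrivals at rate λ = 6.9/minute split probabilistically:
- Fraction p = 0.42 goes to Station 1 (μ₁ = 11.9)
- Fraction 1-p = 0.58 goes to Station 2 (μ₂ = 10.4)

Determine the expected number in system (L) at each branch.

Effective rates: λ₁ = 6.9×0.42 = 2.898, λ₂ = 6.9×0.58 = 4.002
Station 1: ρ₁ = 2.898/11.9 = 0.2435, L₁ = ρ₁/(1-ρ₁) = 0.2435/(1-0.2435) = 0.3219
Station 2: ρ₂ = 4.002/10.4 = 0.3848, L₂ = ρ₂/(1-ρ₂) = 0.3848/(1-0.3848) = 0.6255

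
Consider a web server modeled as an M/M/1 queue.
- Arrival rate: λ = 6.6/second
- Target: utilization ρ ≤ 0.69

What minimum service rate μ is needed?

ρ = λ/μ, so μ = λ/ρ
μ ≥ 6.6/0.69 = 9.5652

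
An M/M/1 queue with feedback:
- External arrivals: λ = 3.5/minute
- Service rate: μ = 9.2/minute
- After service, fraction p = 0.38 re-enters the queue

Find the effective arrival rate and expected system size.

Effective arrival rate: λ_eff = λ/(1-p) = 3.5/(1-0.38) = 3.5/0.62 = 5.6452
ρ = λ_eff/μ = 5.6452/9.2 = 0.6136
L = ρ/(1-ρ) = 0.6136/(1-0.6136) = 1.5880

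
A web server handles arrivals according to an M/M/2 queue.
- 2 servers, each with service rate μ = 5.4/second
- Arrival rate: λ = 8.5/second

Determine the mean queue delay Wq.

Traffic intensity: ρ = λ/(cμ) = 8.5/(2×5.4) = 0.7870
Since ρ = 0.7870 < 1, system is stable.
Offered load a = λ/μ = cρ = 8.5/5.4 = 1.5741
P₀ = [ Σₙ₌₀^1 aⁿ/n! + a^2/(2!(1-ρ)) ]⁻¹
Σ = a^0/0! + a^1/1! = 1.0000 + 1.5741 = 2.5741
a^2/(2!(1-ρ)) = 2.47771/(2 × 0.212963) = 5.8172
P₀ = 1/(2.5741 + 5.8172) = 0.1192
Lq = P₀·a^2·ρ / (2!(1-ρ)²) = 0.11917 × 2.4777 × 0.78704 / (2 × 0.045353) = 2.5620
Wq = Lq/λ = 2.5620/8.5 = 0.3014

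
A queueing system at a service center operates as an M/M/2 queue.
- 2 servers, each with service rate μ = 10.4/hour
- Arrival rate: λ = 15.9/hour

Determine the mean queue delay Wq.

Traffic intensity: ρ = λ/(cμ) = 15.9/(2×10.4) = 0.7644
Since ρ = 0.7644 < 1, system is stable.
Offered load a = λ/μ = cρ = 15.9/10.4 = 1.5288
P₀ = [ Σₙ₌₀^1 aⁿ/n! + a^2/(2!(1-ρ)) ]⁻¹
Σ = a^0/0! + a^1/1! = 1.0000 + 1.5288 = 2.5288
a^2/(2!(1-ρ)) = 2.3374/(2 × 0.23558) = 4.9609
P₀ = 1/(2.5288 + 4.9609) = 0.1335
Lq = P₀·a^2·ρ / (2!(1-ρ)²) = 0.13351 × 2.3374 × 0.76442 / (2 × 0.055496) = 2.1493
Wq = Lq/λ = 2.1493/15.9 = 0.1352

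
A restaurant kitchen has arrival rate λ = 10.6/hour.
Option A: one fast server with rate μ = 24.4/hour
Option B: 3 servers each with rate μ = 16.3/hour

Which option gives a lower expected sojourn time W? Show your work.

Option A: single server μ = 24.4 (M/M/1)
  ρ_A = 10.6/24.4 = 0.4344
  W_A = 1/(μ-λ) = 1/(24.4-10.6) = 1/13.80 = 0.07246

Option B: 3 servers μ = 16.3 (M/M/3)
  ρ_B = λ/(cμ) = 10.6/(3×16.3) = 0.2168
  Offered load a = λ/μ = cρ = 10.6/16.3 = 0.6503
  P₀ = [ Σₙ₌₀^2 aⁿ/n! + a^3/(3!(1-ρ)) ]⁻¹
  Σ = a^0/0! + a^1/1! + a^2/2! = 1.0000 + 0.65031 + 0.21145 = 1.8618
  a^3/(3!(1-ρ)) = 0.2750/(6 × 0.7832) = 0.05852
  P₀ = 1/(1.86176 + 0.0585213) = 0.5208
  Lq = P₀·a^3·ρ / (3!(1-ρ)²) = 0.52076 × 0.27501 × 0.21677 / (6 × 0.61345) = 0.008434
  Wq_B = Lq/λ = 0.008434/10.6 = 0.0007957
  W_B = Wq_B + 1/μ = 0.0007957 + 0.06135 = 0.06215

Since W_B = 0.06215 < W_A = 0.07246, Option B (multiple servers) has the shorter time in system.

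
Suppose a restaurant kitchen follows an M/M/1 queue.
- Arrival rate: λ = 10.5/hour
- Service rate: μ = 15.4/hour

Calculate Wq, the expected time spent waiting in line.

First, compute utilization: ρ = λ/μ = 10.5/15.4 = 0.6818
For M/M/1: Wq = λ/(μ(μ-λ))
Wq = 10.5/(15.4 × (15.4-10.5))
Wq = 10.5/(15.4 × 4.90)
Wq = 0.1391 hours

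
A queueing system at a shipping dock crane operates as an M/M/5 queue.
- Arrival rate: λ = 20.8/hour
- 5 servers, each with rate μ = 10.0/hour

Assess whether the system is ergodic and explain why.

Stability requires ρ = λ/(cμ) < 1
ρ = 20.8/(5 × 10.0) = 20.8/50.00 = 0.4160
Since 0.4160 < 1, the system is STABLE.
The servers are busy 41.60% of the time.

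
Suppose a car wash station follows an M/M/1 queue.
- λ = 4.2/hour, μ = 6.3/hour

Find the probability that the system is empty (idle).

ρ = λ/μ = 4.2/6.3 = 0.6667
P(0) = 1 - ρ = 1 - 0.6667 = 0.3333
The server is idle 33.33% of the time.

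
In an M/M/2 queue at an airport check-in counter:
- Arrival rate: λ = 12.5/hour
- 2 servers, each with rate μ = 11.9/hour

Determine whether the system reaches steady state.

Stability requires ρ = λ/(cμ) < 1
ρ = 12.5/(2 × 11.9) = 12.5/23.80 = 0.5252
Since 0.5252 < 1, the system is STABLE.
The servers are busy 52.52% of the time.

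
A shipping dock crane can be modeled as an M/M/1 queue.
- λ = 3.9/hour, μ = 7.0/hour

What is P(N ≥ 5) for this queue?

ρ = λ/μ = 3.9/7.0 = 0.55714
P(N ≥ n) = ρⁿ
P(N ≥ 5) = 0.55714^5
P(N ≥ 5) = 0.05368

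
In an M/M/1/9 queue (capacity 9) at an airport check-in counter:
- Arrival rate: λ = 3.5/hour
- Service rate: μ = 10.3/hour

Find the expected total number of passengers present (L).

ρ = λ/μ = 3.5/10.3 = 0.33981
P₀ = (1-ρ)/(1-ρ^(K+1)) = (1-0.33981)/(1-0.33981^10) = 0.6602/1.0000 = 0.6602
P_K = P₀×ρ^K = 0.6602 × 0.33981^9 = 0.6602 × 0.00006041 = 0.00003988
L = ρ[1 - (K+1)ρ^K + Kρ^(K+1)] / [(1-ρ)(1-ρ^(K+1))]
L = 0.33981 × (1 - 10×0.00006041 + 9×0.00002053) / ((1 - 0.33981) × (1 - 0.00002053)) = 0.5145 passengers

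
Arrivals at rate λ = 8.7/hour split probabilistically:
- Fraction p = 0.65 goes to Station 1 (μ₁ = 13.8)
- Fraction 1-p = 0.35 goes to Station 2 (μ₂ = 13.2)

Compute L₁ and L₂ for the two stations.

Effective rates: λ₁ = 8.7×0.65 = 5.655, λ₂ = 8.7×0.35 = 3.045
Station 1: ρ₁ = 5.655/13.8 = 0.4098, L₁ = ρ₁/(1-ρ₁) = 0.4098/(1-0.4098) = 0.6943
Station 2: ρ₂ = 3.045/13.2 = 0.2307, L₂ = ρ₂/(1-ρ₂) = 0.2307/(1-0.2307) = 0.2999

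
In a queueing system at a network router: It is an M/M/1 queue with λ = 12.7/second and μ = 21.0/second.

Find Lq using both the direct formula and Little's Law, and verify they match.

Method 1 (direct): Lq = λ²/(μ(μ-λ)) = 161.29/(21.0 × 8.30) = 0.9254

Method 2 (Little's Law):
W = 1/(μ-λ) = 1/8.30 = 0.120482
Wq = W - 1/μ = 0.120482 - 0.0476190 = 0.072863
Lq = λWq = 12.7 × 0.072863 = 0.9254 ✔ (matches Method 1)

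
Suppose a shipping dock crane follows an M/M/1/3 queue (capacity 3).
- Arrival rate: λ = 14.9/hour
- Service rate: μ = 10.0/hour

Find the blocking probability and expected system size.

ρ = λ/μ = 14.9/10.0 = 1.4900
P₀ = (1-ρ)/(1-ρ^(K+1)) = (1-1.4900)/(1-1.4900^4) = -0.4900/-3.9288 = 0.1247
P_K = P₀×ρ^K = 0.12472 × 1.4900^3 = 0.12472 × 3.3079 = 0.4126
Blocking probability P_3 = 0.4126 (41.26%)
L = ρ[1 - (K+1)ρ^K + Kρ^(K+1)] / [(1-ρ)(1-ρ^(K+1))]
L = 1.4900 × (1 - 4×3.30795 + 3×4.92884) / ((1 - 1.4900) × (1 - 4.92884)) = 1.9773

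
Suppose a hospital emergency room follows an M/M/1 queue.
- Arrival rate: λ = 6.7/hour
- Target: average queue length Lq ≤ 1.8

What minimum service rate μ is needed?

For M/M/1: Lq = λ²/(μ(μ-λ))
Need Lq ≤ 1.8, i.e. μ(μ-λ) ≥ λ²/1.8
μ² - 6.7μ - 44.89/1.8 ≥ 0  →  μ² - 6.7μ - 24.9389 ≥ 0
Quadratic formula (positive root): μ = [λ + √(λ² + 4×24.9389)]/2
Discriminant: 44.89 + 4×24.9389 = 144.6456, √144.6456 = 12.02687
μ ≥ (6.7 + 12.02687)/2 = 9.3634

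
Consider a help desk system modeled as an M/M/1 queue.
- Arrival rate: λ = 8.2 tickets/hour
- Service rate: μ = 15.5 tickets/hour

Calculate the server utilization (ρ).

Server utilization: ρ = λ/μ
ρ = 8.2/15.5 = 0.5290
The server is busy 52.90% of the time.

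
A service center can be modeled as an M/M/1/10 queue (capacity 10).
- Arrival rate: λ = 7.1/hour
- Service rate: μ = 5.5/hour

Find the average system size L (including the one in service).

ρ = λ/μ = 7.1/5.5 = 1.29091
P₀ = (1-ρ)/(1-ρ^(K+1)) = (1-1.29091)/(1-1.29091^11) = -0.2909/-15.5904 = 0.01866
P_K = P₀×ρ^K = 0.01866 × 1.29091^10 = 0.01866 × 12.8517 = 0.2398
L = ρ[1 - (K+1)ρ^K + Kρ^(K+1)] / [(1-ρ)(1-ρ^(K+1))]
L = 1.29091 × (1 - 11×12.8517 + 10×16.5904) / ((1 - 1.29091) × (1 - 16.5904)) = 7.2681 customers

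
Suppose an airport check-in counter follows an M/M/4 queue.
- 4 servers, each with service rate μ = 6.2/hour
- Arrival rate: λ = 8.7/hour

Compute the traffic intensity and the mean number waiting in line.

Traffic intensity: ρ = λ/(cμ) = 8.7/(4×6.2) = 0.3508
Since ρ = 0.3508 < 1, system is stable.
Offered load a = λ/μ = cρ = 8.7/6.2 = 1.4032
P₀ = [ Σₙ₌₀^3 aⁿ/n! + a^4/(4!(1-ρ)) ]⁻¹
Σ = a^0/0! + a^1/1! + a^2/2! + a^3/3! = 1.0000 + 1.4032 + 0.9845 + 0.4605 = 3.8482
a^4/(4!(1-ρ)) = 3.8771/(24 × 0.6492) = 0.2488
P₀ = 1/(3.8482 + 0.2488) = 0.2441
Lq = P₀·a^4·ρ / (4!(1-ρ)²) = 0.2441 × 3.8771 × 0.3508 / (24 × 0.4215) = 0.03282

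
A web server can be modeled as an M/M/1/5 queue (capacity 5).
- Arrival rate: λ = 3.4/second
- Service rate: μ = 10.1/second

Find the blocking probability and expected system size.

ρ = λ/μ = 3.4/10.1 = 0.33663
P₀ = (1-ρ)/(1-ρ^(K+1)) = (1-0.33663)/(1-0.33663^6) = 0.66337/0.99854 = 0.6643
P_K = P₀×ρ^K = 0.6643 × 0.33663^5 = 0.6643 × 0.004323 = 0.002872
Blocking probability P_5 = 0.002872 (0.29%)
L = ρ[1 - (K+1)ρ^K + Kρ^(K+1)] / [(1-ρ)(1-ρ^(K+1))]
L = 0.33663 × (1 - 6×0.004323 + 5×0.001455) / ((1 - 0.33663) × (1 - 0.001455)) = 0.4987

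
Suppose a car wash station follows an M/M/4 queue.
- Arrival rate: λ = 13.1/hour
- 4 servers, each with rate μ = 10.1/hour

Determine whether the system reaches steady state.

Stability requires ρ = λ/(cμ) < 1
ρ = 13.1/(4 × 10.1) = 13.1/40.40 = 0.3243
Since 0.3243 < 1, the system is STABLE.
The servers are busy 32.43% of the time.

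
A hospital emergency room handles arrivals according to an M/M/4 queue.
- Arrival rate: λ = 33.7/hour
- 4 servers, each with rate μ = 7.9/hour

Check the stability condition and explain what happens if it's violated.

Stability requires ρ = λ/(cμ) < 1
ρ = 33.7/(4 × 7.9) = 33.7/31.60 = 1.0665
Since 1.0665 ≥ 1, the system is UNSTABLE.
Need c > λ/μ = 33.7/7.9 = 4.27.
Minimum servers needed: c = 5.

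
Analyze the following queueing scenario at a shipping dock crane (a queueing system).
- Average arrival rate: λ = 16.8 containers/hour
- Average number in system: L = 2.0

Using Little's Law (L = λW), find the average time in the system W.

Little's Law: L = λW, so W = L/λ
W = 2.0/16.8 = 0.1190 hours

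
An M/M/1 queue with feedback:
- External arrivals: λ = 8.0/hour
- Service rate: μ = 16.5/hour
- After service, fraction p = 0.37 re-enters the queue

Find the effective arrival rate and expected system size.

Effective arrival rate: λ_eff = λ/(1-p) = 8.0/(1-0.37) = 8.0/0.63 = 12.6984
ρ = λ_eff/μ = 12.6984/16.5 = 0.7696
L = ρ/(1-ρ) = 0.7696/(1-0.7696) = 3.3403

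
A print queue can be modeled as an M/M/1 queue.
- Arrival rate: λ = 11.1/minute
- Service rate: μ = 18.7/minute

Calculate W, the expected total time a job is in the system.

First, compute utilization: ρ = λ/μ = 11.1/18.7 = 0.5936
For M/M/1: W = 1/(μ-λ)
W = 1/(18.7-11.1) = 1/7.60
W = 0.1316 minutes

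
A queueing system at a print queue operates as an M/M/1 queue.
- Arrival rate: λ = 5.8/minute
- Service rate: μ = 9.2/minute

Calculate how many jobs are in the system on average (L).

ρ = λ/μ = 5.8/9.2 = 0.6304
For M/M/1: L = λ/(μ-λ)
L = 5.8/(9.2-5.8) = 5.8/3.40
L = 1.7059 jobs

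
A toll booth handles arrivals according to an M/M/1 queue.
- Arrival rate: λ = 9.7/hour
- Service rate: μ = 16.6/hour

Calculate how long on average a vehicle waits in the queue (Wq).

First, compute utilization: ρ = λ/μ = 9.7/16.6 = 0.5843
For M/M/1: Wq = λ/(μ(μ-λ))
Wq = 9.7/(16.6 × (16.6-9.7))
Wq = 9.7/(16.6 × 6.90)
Wq = 0.08469 hours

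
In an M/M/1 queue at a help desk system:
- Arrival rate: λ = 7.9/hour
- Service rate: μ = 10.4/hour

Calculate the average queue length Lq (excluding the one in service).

ρ = λ/μ = 7.9/10.4 = 0.7596
For M/M/1: Lq = λ²/(μ(μ-λ))
Lq = 62.41/(10.4 × 2.50)
Lq = 2.4004 tickets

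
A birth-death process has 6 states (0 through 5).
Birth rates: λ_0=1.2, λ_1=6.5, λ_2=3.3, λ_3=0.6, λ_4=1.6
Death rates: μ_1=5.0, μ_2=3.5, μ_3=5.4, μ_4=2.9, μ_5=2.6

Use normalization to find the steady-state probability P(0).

Ratios P(n)/P(0) = (λ₀···λₙ₋₁)/(μ₁···μₙ):
P(1)/P(0) = (1.2)/(5.0) = 0.2400
P(2)/P(0) = (1.2×6.5)/(5.0×3.5) = 0.4457
P(3)/P(0) = (1.2×6.5×3.3)/(5.0×3.5×5.4) = 0.2724
P(4)/P(0) = (1.2×6.5×3.3×0.6)/(5.0×3.5×5.4×2.9) = 0.05635
P(5)/P(0) = (1.2×6.5×3.3×0.6×1.6)/(5.0×3.5×5.4×2.9×2.6) = 0.03468

Normalization: ∑ P(n) = 1
P(0) × (1.0000 + 0.2400 + 0.4457 + 0.2724 + 0.05635 + 0.03468) = 1
P(0) × 2.0491 = 1
P(0) = 1/2.0491 = 0.4880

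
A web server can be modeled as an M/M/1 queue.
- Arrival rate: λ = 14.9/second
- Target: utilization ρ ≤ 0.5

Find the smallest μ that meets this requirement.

ρ = λ/μ, so μ = λ/ρ
μ ≥ 14.9/0.5 = 29.8000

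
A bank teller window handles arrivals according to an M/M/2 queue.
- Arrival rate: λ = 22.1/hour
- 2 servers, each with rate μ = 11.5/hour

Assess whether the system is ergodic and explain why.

Stability requires ρ = λ/(cμ) < 1
ρ = 22.1/(2 × 11.5) = 22.1/23.00 = 0.9609
Since 0.9609 < 1, the system is STABLE.
The servers are busy 96.09% of the time.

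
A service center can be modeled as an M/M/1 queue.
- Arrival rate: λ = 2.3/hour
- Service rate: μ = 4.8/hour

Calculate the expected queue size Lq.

ρ = λ/μ = 2.3/4.8 = 0.4792
For M/M/1: Lq = λ²/(μ(μ-λ))
Lq = 5.29/(4.8 × 2.50)
Lq = 0.4408 customers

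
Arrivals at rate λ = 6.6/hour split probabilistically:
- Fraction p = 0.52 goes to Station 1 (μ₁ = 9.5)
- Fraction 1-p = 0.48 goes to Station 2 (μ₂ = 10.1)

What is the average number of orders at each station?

Effective rates: λ₁ = 6.6×0.52 = 3.432, λ₂ = 6.6×0.48 = 3.168
Station 1: ρ₁ = 3.432/9.5 = 0.36126, L₁ = ρ₁/(1-ρ₁) = 0.36126/(1-0.36126) = 0.5656
Station 2: ρ₂ = 3.168/10.1 = 0.31366, L₂ = ρ₂/(1-ρ₂) = 0.31366/(1-0.31366) = 0.4570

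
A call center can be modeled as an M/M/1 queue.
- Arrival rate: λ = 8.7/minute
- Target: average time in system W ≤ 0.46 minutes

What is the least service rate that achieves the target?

For M/M/1: W = 1/(μ-λ)
Need W ≤ 0.46, so 1/(μ-λ) ≤ 0.46
μ - λ ≥ 1/0.46 = 2.1739
μ ≥ 8.7 + 2.1739 = 10.8739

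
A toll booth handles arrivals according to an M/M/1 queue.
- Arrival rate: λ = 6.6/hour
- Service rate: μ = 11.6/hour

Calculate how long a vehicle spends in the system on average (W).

First, compute utilization: ρ = λ/μ = 6.6/11.6 = 0.5690
For M/M/1: W = 1/(μ-λ)
W = 1/(11.6-6.6) = 1/5.00
W = 0.2000 hours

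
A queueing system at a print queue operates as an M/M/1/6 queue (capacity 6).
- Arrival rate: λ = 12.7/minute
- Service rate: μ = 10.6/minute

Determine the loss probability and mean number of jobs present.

ρ = λ/μ = 12.7/10.6 = 1.19811
P₀ = (1-ρ)/(1-ρ^(K+1)) = (1-1.19811)/(1-1.19811^7) = -0.19811/-2.5439 = 0.07788
P_K = P₀×ρ^K = 0.07788 × 1.19811^6 = 0.07788 × 2.9579 = 0.2304
Blocking probability P_6 = 0.2304 (23.04%)
L = ρ[1 - (K+1)ρ^K + Kρ^(K+1)] / [(1-ρ)(1-ρ^(K+1))]
L = 1.19811 × (1 - 7×2.957877 + 6×3.543862) / ((1 - 1.19811) × (1 - 3.543862)) = 3.7040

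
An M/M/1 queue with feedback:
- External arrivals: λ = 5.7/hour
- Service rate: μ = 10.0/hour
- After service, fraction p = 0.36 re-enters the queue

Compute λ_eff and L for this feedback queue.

Effective arrival rate: λ_eff = λ/(1-p) = 5.7/(1-0.36) = 5.7/0.64 = 8.90625
ρ = λ_eff/μ = 8.90625/10.0 = 0.890625
L = ρ/(1-ρ) = 0.890625/(1-0.890625) = 8.1429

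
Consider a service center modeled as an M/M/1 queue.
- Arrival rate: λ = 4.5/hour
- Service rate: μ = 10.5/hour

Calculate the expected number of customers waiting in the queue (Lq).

ρ = λ/μ = 4.5/10.5 = 0.4286
For M/M/1: Lq = λ²/(μ(μ-λ))
Lq = 20.25/(10.5 × 6.00)
Lq = 0.3214 customers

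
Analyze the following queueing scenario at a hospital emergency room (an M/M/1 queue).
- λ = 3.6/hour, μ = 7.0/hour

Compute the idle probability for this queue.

ρ = λ/μ = 3.6/7.0 = 0.5143
P(0) = 1 - ρ = 1 - 0.5143 = 0.4857
The server is idle 48.57% of the time.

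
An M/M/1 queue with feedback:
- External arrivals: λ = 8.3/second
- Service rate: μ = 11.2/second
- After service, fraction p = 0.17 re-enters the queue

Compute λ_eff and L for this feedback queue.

Effective arrival rate: λ_eff = λ/(1-p) = 8.3/(1-0.17) = 8.3/0.83 = 10.0000
ρ = λ_eff/μ = 10.0000/11.2 = 0.892857
L = ρ/(1-ρ) = 0.892857/(1-0.892857) = 8.3333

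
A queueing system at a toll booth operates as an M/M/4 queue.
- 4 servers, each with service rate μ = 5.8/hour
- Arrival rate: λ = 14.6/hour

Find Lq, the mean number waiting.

Traffic intensity: ρ = λ/(cμ) = 14.6/(4×5.8) = 0.6293
Since ρ = 0.6293 < 1, system is stable.
Offered load a = λ/μ = cρ = 14.6/5.8 = 2.5172
P₀ = [ Σₙ₌₀^3 aⁿ/n! + a^4/(4!(1-ρ)) ]⁻¹
Σ = a^0/0! + a^1/1! + a^2/2! + a^3/3! = 1.0000 + 2.5172 + 3.1683 + 2.6584 = 9.3439
a^4/(4!(1-ρ)) = 40.1513/(24 × 0.37069) = 4.5131
P₀ = 1/(9.3439 + 4.5131) = 0.07217
Lq = P₀·a^4·ρ / (4!(1-ρ)²) = 0.072165 × 40.1513 × 0.62931 / (24 × 0.13741) = 0.5529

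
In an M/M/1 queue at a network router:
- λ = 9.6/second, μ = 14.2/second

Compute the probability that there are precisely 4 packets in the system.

ρ = λ/μ = 9.6/14.2 = 0.67606
P(n) = (1-ρ)ρⁿ
P(4) = (1-0.67606) × 0.67606^4
P(4) = 0.32394 × 0.20890
P(4) = 0.06767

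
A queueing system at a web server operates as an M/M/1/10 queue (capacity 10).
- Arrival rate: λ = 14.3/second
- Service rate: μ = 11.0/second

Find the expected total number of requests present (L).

ρ = λ/μ = 14.3/11.0 = 1.3000
P₀ = (1-ρ)/(1-ρ^(K+1)) = (1-1.3000)/(1-1.3000^11) = -0.3000/-16.9216 = 0.01773
P_K = P₀×ρ^K = 0.01773 × 1.3000^10 = 0.01773 × 13.7858 = 0.2444
L = ρ[1 - (K+1)ρ^K + Kρ^(K+1)] / [(1-ρ)(1-ρ^(K+1))]
L = 1.3000 × (1 - 11×13.78585 + 10×17.92160) / ((1 - 1.3000) × (1 - 17.92160)) = 7.3167 requests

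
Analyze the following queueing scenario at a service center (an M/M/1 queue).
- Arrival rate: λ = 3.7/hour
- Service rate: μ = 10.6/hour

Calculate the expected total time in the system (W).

First, compute utilization: ρ = λ/μ = 3.7/10.6 = 0.3491
For M/M/1: W = 1/(μ-λ)
W = 1/(10.6-3.7) = 1/6.90
W = 0.1449 hours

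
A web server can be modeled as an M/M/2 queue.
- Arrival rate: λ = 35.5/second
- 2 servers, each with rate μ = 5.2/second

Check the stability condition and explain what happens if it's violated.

Stability requires ρ = λ/(cμ) < 1
ρ = 35.5/(2 × 5.2) = 35.5/10.40 = 3.4135
Since 3.4135 ≥ 1, the system is UNSTABLE.
Need c > λ/μ = 35.5/5.2 = 6.83.
Minimum servers needed: c = 7.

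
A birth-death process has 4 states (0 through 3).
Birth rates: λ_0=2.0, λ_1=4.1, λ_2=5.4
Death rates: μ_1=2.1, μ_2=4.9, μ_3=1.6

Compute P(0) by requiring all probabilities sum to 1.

Ratios P(n)/P(0) = (λ₀···λₙ₋₁)/(μ₁···μₙ):
P(1)/P(0) = (2.0)/(2.1) = 0.9524
P(2)/P(0) = (2.0×4.1)/(2.1×4.9) = 0.7969
P(3)/P(0) = (2.0×4.1×5.4)/(2.1×4.9×1.6) = 2.6895

Normalization: ∑ P(n) = 1
P(0) × (1.0000 + 0.9524 + 0.7969 + 2.6895) = 1
P(0) × 5.4388 = 1
P(0) = 1/5.4388 = 0.1839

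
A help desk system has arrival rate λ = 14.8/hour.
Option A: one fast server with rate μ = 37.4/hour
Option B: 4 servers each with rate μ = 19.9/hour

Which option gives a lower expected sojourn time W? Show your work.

Option A: single server μ = 37.4 (M/M/1)
  ρ_A = 14.8/37.4 = 0.3957
  W_A = 1/(μ-λ) = 1/(37.4-14.8) = 1/22.60 = 0.04425

Option B: 4 servers μ = 19.9 (M/M/4)
  ρ_B = λ/(cμ) = 14.8/(4×19.9) = 0.1859
  Offered load a = λ/μ = cρ = 14.8/19.9 = 0.7437
  P₀ = [ Σₙ₌₀^3 aⁿ/n! + a^4/(4!(1-ρ)) ]⁻¹
  Σ = a^0/0! + a^1/1! + a^2/2! + a^3/3! = 1.0000 + 0.74372 + 0.27656 + 0.068561 = 2.0888
  a^4/(4!(1-ρ)) = 0.3059/(24 × 0.8141) = 0.01566
  P₀ = 1/(2.0888 + 0.01566) = 0.4752
  Lq = P₀·a^4·ρ / (4!(1-ρ)²) = 0.4752 × 0.3059 × 0.1859 / (24 × 0.6627) = 0.001699
  Wq_B = Lq/λ = 0.00169942/14.8 = 0.00011483
  W_B = Wq_B + 1/μ = 0.00011483 + 0.050251 = 0.05037

Since W_A = 0.04425 < W_B = 0.05037, Option A (single fast server) has the shorter time in system.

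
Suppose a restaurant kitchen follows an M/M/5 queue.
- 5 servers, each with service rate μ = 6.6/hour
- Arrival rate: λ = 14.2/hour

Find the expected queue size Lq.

Traffic intensity: ρ = λ/(cμ) = 14.2/(5×6.6) = 0.4303
Since ρ = 0.4303 < 1, system is stable.
Offered load a = λ/μ = cρ = 14.2/6.6 = 2.1515
P₀ = [ Σₙ₌₀^4 aⁿ/n! + a^5/(5!(1-ρ)) ]⁻¹
Σ = a^0/0! + a^1/1! + a^2/2! + a^3/3! + a^4/4! = 1.0000 + 2.1515 + 2.3145 + 1.6599 + 0.8928 = 8.0187
a^5/(5!(1-ρ)) = 46.1022/(120 × 0.5697) = 0.6744
P₀ = 1/(8.0187 + 0.6744) = 0.1150
Lq = P₀·a^5·ρ / (5!(1-ρ)²) = 0.11503 × 46.1022 × 0.43030 / (120 × 0.32455) = 0.05859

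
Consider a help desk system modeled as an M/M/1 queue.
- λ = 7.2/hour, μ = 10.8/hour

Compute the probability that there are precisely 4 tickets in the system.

ρ = λ/μ = 7.2/10.8 = 0.66667
P(n) = (1-ρ)ρⁿ
P(4) = (1-0.66667) × 0.66667^4
P(4) = 0.33333 × 0.19753
P(4) = 0.06584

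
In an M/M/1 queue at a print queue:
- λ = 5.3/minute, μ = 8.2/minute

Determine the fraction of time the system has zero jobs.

ρ = λ/μ = 5.3/8.2 = 0.6463
P(0) = 1 - ρ = 1 - 0.6463 = 0.3537
The server is idle 35.37% of the time.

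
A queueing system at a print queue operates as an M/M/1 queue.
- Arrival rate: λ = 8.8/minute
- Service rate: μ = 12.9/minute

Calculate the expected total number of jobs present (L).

ρ = λ/μ = 8.8/12.9 = 0.6822
For M/M/1: L = λ/(μ-λ)
L = 8.8/(12.9-8.8) = 8.8/4.10
L = 2.1463 jobs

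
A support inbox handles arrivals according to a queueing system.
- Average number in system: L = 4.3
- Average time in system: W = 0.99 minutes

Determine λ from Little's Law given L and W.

Little's Law: L = λW, so λ = L/W
λ = 4.3/0.99 = 4.3434 emails/minute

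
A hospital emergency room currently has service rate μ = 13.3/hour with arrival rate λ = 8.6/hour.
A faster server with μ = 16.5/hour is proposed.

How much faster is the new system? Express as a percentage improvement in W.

System 1: ρ₁ = 8.6/13.3 = 0.6466, W₁ = 1/(13.3-8.6) = 0.2128
System 2: ρ₂ = 8.6/16.5 = 0.5212, W₂ = 1/(16.5-8.6) = 0.1266
Improvement: (W₁-W₂)/W₁ = (0.2128-0.1266)/0.2128 = 40.51%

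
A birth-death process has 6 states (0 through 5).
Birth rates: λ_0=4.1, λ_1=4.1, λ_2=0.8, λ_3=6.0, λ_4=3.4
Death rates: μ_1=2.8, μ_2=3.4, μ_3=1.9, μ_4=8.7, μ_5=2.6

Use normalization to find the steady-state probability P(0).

Ratios P(n)/P(0) = (λ₀···λₙ₋₁)/(μ₁···μₙ):
P(1)/P(0) = (4.1)/(2.8) = 1.4643
P(2)/P(0) = (4.1×4.1)/(2.8×3.4) = 1.7658
P(3)/P(0) = (4.1×4.1×0.8)/(2.8×3.4×1.9) = 0.7435
P(4)/P(0) = (4.1×4.1×0.8×6.0)/(2.8×3.4×1.9×8.7) = 0.5127
P(5)/P(0) = (4.1×4.1×0.8×6.0×3.4)/(2.8×3.4×1.9×8.7×2.6) = 0.6705

Normalization: ∑ P(n) = 1
P(0) × (1.0000 + 1.4643 + 1.7658 + 0.7435 + 0.5127 + 0.6705) = 1
P(0) × 6.1568 = 1
P(0) = 1/6.1568 = 0.1624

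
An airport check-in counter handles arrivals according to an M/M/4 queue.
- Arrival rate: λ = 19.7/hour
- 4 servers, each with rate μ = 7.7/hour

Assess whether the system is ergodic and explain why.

Stability requires ρ = λ/(cμ) < 1
ρ = 19.7/(4 × 7.7) = 19.7/30.80 = 0.6396
Since 0.6396 < 1, the system is STABLE.
The servers are busy 63.96% of the time.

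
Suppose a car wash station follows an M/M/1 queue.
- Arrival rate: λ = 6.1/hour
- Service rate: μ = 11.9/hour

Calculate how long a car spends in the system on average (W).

First, compute utilization: ρ = λ/μ = 6.1/11.9 = 0.5126
For M/M/1: W = 1/(μ-λ)
W = 1/(11.9-6.1) = 1/5.80
W = 0.1724 hours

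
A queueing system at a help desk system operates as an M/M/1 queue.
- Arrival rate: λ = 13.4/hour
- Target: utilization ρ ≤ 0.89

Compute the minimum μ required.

ρ = λ/μ, so μ = λ/ρ
μ ≥ 13.4/0.89 = 15.0562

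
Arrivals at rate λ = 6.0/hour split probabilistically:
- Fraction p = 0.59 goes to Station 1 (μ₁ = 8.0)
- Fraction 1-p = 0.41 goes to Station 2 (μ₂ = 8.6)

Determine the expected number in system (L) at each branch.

Effective rates: λ₁ = 6.0×0.59 = 3.54, λ₂ = 6.0×0.41 = 2.46
Station 1: ρ₁ = 3.54/8.0 = 0.4425, L₁ = ρ₁/(1-ρ₁) = 0.4425/(1-0.4425) = 0.7937
Station 2: ρ₂ = 2.46/8.6 = 0.28605, L₂ = ρ₂/(1-ρ₂) = 0.28605/(1-0.28605) = 0.4007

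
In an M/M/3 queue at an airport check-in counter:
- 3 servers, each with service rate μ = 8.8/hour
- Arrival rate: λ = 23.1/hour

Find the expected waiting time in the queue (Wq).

Traffic intensity: ρ = λ/(cμ) = 23.1/(3×8.8) = 0.8750
Since ρ = 0.8750 < 1, system is stable.
Offered load a = λ/μ = cρ = 23.1/8.8 = 2.6250
P₀ = [ Σₙ₌₀^2 aⁿ/n! + a^3/(3!(1-ρ)) ]⁻¹
Σ = a^0/0! + a^1/1! + a^2/2! = 1.0000 + 2.6250 + 3.4453 = 7.0703
a^3/(3!(1-ρ)) = 18.0879/(6 × 0.1250) = 24.1172
P₀ = 1/(7.0703 + 24.1172) = 0.03206
Lq = P₀·a^3·ρ / (3!(1-ρ)²) = 0.032064 × 18.0879 × 0.87500 / (6 × 0.015625) = 5.4131
Wq = Lq/λ = 5.4131/23.1 = 0.2343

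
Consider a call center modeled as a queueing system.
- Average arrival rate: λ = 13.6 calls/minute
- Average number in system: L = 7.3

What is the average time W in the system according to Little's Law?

Little's Law: L = λW, so W = L/λ
W = 7.3/13.6 = 0.5368 minutes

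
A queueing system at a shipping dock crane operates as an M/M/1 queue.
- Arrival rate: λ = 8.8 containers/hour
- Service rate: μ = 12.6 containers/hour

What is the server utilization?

Server utilization: ρ = λ/μ
ρ = 8.8/12.6 = 0.6984
The server is busy 69.84% of the time.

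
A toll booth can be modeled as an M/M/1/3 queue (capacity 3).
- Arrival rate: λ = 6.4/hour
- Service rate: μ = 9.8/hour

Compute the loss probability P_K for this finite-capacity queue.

ρ = λ/μ = 6.4/9.8 = 0.65306
P₀ = (1-ρ)/(1-ρ^(K+1)) = (1-0.65306)/(1-0.65306^4) = 0.34694/0.81811 = 0.4241
P_K = P₀×ρ^K = 0.4241 × 0.65306^3 = 0.4241 × 0.2785 = 0.1181
Blocking probability = 11.81%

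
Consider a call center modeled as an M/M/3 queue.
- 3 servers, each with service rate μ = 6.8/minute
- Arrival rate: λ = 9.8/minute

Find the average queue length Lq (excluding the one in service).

Traffic intensity: ρ = λ/(cμ) = 9.8/(3×6.8) = 0.4804
Since ρ = 0.4804 < 1, system is stable.
Offered load a = λ/μ = cρ = 9.8/6.8 = 1.4412
P₀ = [ Σₙ₌₀^2 aⁿ/n! + a^3/(3!(1-ρ)) ]⁻¹
Σ = a^0/0! + a^1/1! + a^2/2! = 1.0000 + 1.4412 + 1.0385 = 3.4797
a^3/(3!(1-ρ)) = 2.9933/(6 × 0.5196) = 0.9601
P₀ = 1/(3.4797 + 0.9601) = 0.2252
Lq = P₀·a^3·ρ / (3!(1-ρ)²) = 0.2252 × 2.9933 × 0.4804 / (6 × 0.2700) = 0.1999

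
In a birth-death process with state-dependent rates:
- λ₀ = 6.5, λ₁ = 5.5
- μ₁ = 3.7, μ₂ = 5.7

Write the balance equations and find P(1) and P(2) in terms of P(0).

Balance equations:
State 0: λ₀P₀ = μ₁P₁ → P₁ = (λ₀/μ₁)P₀ = (6.5/3.7)P₀ = 1.7568P₀
State 1: P₂ = (λ₀λ₁)/(μ₁μ₂)P₀ = (6.5×5.5)/(3.7×5.7)P₀ = 1.6951P₀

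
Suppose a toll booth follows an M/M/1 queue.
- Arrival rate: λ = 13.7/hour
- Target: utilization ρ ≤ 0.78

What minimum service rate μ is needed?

ρ = λ/μ, so μ = λ/ρ
μ ≥ 13.7/0.78 = 17.5641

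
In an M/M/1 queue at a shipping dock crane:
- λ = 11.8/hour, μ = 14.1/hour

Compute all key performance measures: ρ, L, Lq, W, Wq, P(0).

Step 1: ρ = λ/μ = 11.8/14.1 = 0.8369
Step 2: L = λ/(μ-λ) = 11.8/2.30 = 5.1304
Step 3: Lq = λ²/(μ(μ-λ)) = 139.24/(14.1×2.30) = 4.2936
Step 4: W = 1/(μ-λ) = 1/2.30 = 0.43478
Step 5: Wq = λ/(μ(μ-λ)) = 11.8/(14.1×2.30) = 0.3639
Step 6: P(0) = 1-ρ = 0.1631
Verify: L = λW = 11.8×0.43478 = 5.1304 ✔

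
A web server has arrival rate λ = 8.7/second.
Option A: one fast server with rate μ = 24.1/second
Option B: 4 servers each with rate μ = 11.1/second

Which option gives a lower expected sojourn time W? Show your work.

Option A: single server μ = 24.1 (M/M/1)
  ρ_A = 8.7/24.1 = 0.3610
  W_A = 1/(μ-λ) = 1/(24.1-8.7) = 1/15.40 = 0.06494

Option B: 4 servers μ = 11.1 (M/M/4)
  ρ_B = λ/(cμ) = 8.7/(4×11.1) = 0.1959
  Offered load a = λ/μ = cρ = 8.7/11.1 = 0.7838
  P₀ = [ Σₙ₌₀^3 aⁿ/n! + a^4/(4!(1-ρ)) ]⁻¹
  Σ = a^0/0! + a^1/1! + a^2/2! + a^3/3! = 1.0000 + 0.78378 + 0.30716 + 0.080249 = 2.1712
  a^4/(4!(1-ρ)) = 0.3774/(24 × 0.8041) = 0.01956
  P₀ = 1/(2.1712 + 0.01956) = 0.4565
  Lq = P₀·a^4·ρ / (4!(1-ρ)²) = 0.4565 × 0.3774 × 0.1959 / (24 × 0.6465) = 0.002175
  Wq_B = Lq/λ = 0.00217544/8.7 = 0.0002501
  W_B = Wq_B + 1/μ = 0.0002501 + 0.09009 = 0.09034

Since W_A = 0.06494 < W_B = 0.09034, Option A (single fast server) has the shorter time in system.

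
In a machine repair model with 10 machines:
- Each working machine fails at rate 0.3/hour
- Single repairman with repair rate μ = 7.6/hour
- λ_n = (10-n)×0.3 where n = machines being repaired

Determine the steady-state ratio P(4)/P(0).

P(4)/P(0) = ∏_{i=0}^{4-1} λ_i/μ_{i+1}
= (10-0)×0.3/7.6 × (10-1)×0.3/7.6 × (10-2)×0.3/7.6 × (10-3)×0.3/7.6
= 0.01224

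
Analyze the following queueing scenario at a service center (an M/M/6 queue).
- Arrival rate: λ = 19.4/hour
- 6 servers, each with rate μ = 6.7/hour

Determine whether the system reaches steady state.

Stability requires ρ = λ/(cμ) < 1
ρ = 19.4/(6 × 6.7) = 19.4/40.20 = 0.4826
Since 0.4826 < 1, the system is STABLE.
The servers are busy 48.26% of the time.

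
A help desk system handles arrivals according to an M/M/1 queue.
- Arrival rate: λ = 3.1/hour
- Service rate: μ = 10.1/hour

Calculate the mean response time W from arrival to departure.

First, compute utilization: ρ = λ/μ = 3.1/10.1 = 0.3069
For M/M/1: W = 1/(μ-λ)
W = 1/(10.1-3.1) = 1/7.00
W = 0.1429 hours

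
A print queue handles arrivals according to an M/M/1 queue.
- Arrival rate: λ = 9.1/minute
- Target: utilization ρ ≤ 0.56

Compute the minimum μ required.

ρ = λ/μ, so μ = λ/ρ
μ ≥ 9.1/0.56 = 16.2500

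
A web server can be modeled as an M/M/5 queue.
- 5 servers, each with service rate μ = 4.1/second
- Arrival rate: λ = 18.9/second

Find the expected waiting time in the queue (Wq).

Traffic intensity: ρ = λ/(cμ) = 18.9/(5×4.1) = 0.9220
Since ρ = 0.9220 < 1, system is stable.
Offered load a = λ/μ = cρ = 18.9/4.1 = 4.6098
P₀ = [ Σₙ₌₀^4 aⁿ/n! + a^5/(5!(1-ρ)) ]⁻¹
Σ = a^0/0! + a^1/1! + a^2/2! + a^3/3! + a^4/4! = 1.0000 + 4.6098 + 10.6249 + 16.3261 + 18.8148 = 51.3756
a^5/(5!(1-ρ)) = 2081.5639/(120 × 0.0780488) = 222.2503
P₀ = 1/(51.3756 + 222.2503) = 0.003655
Lq = P₀·a^5·ρ / (5!(1-ρ)²) = 0.00365462 × 2081.5639 × 0.921951 / (120 × 0.00609161) = 9.5946
Wq = Lq/λ = 9.5946/18.9 = 0.5077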